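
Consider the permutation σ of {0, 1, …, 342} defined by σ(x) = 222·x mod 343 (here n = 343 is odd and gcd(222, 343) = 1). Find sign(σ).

Start at x=190: 190 → 334 → 60 → 286 → 37 → 325 → 120 → … (one orbit).
π_222 has 4 disjoint cycles with lengths [294, 42, 6, 1] on {0,…,342}.
n − c = 343 − 4 = 339; sign = (−1)^339 = -1.

-1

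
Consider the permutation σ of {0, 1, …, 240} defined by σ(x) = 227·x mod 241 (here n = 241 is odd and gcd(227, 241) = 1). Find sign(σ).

-1

Start at x=11: 11 → 87 → 228 → 182 → 103 → 4 → 185 → … (one orbit).
Cycle type of π: 240 + 1; total 2 cycles.
n − c = 241 − 2 = 239; sign = (−1)^239 = -1.
(227|241)_J = -1 (Zolotarev's lemma cross-check).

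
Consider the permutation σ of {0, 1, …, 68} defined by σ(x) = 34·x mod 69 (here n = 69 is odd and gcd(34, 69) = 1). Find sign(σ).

-1

Start at x=25: 25 → 22 → 58 → 40 → 49 → 10 → 64 → … (one orbit).
Decompose π into cycles: lengths [22, 22, 22, 1, 1, 1] (6 cycles, including the fixed point 0).
69 − 6 = 63 transpositions; sign(π) = (−1)^63 = -1.
The Jacobi symbol (34|69) = -1 (Zolotarev) agrees.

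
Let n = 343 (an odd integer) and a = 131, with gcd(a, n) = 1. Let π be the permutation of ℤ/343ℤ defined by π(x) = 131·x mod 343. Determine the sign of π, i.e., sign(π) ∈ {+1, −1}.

Trace 251: π^k(251) = [251, 296, 17, 169, 187, 144, 342] for k=0..6.
Cycle lengths of π_131 on ℤ/343ℤ: [294, 42, 6, 1]; 4 cycles in total.
343 − 4 = 339 transpositions; sign(π) = (−1)^339 = -1.

-1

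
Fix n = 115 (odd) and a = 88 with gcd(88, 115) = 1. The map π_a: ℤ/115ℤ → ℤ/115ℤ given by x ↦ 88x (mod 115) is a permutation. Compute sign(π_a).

+1

Start at x=28: 28 → 49 → 57 → 71 → 38 → 9 → 102 → … (one orbit).
5 cycles of lengths [44, 44, 22, 4, 1].
sign(π) = (−1)^{n − #cycles} = (−1)^{115−5} = (−1)^110 = +1.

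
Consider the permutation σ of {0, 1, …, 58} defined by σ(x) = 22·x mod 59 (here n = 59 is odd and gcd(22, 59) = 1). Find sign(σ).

Start at x=4: 4 → 29 → 48 → 53 → 45 → 46 → 9 → … (one orbit).
3 cycles of lengths [29, 29, 1].
3 cycles on 59: each ℓ→(−1)^(ℓ−1), product (−1)^56 = +1.
Check: (22/59) = +1 by Zolotarev.

+1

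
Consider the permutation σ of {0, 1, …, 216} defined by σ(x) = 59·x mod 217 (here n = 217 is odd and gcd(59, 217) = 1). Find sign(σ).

-1

Trace 142: π^k(142) = [142, 132, 193, 103, 1, 59, 9] for k=0..6.
Decompose π into cycles: lengths [30, 30, 30, 30, 30, 30, 15, 15, 6, 1] (10 cycles, including the fixed point 0).
sign(π) = (−1)^{n − #cycles} = (−1)^{217−10} = (−1)^207 = -1.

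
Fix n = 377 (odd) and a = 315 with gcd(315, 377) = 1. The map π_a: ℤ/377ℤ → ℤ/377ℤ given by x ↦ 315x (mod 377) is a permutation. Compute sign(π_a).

+1

Start at x=373: 373 → 248 → 81 → 256 → 339 → 94 → 204 → … (one orbit).
Cycle type of π: 21×16 + 7×4 + 3×4 + 1; total 25 cycles.
sign(π) = (−1)^{n − #cycles} = (−1)^{377−25} = (−1)^352 = +1.
Check: (315/377) = +1 by Zolotarev.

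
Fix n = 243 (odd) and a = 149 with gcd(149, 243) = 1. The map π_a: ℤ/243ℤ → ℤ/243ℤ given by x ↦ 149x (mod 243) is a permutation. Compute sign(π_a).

Start at x=97: 97 → 116 → 31 → 2 → 55 → 176 → 223 → … (one orbit).
The orbit structure of x ↦ 149x mod 243: 6 orbits of sizes [162, 54, 18, 6, 2, 1].
Σ(ℓ_i−1) = 243−6 = 237; sign = (−1)^237 = -1.

-1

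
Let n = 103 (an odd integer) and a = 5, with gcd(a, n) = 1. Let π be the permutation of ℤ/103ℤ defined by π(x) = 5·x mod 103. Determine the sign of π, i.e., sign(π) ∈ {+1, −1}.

Orbit of 80 under x↦5x: [80, 91, 43, 9, 45, 19, 95]… (length divides ord_103(5)).
The orbit structure of x ↦ 5x mod 103: 2 orbits of sizes [102, 1].
103 − 2 = 101 transpositions; sign(π) = (−1)^101 = -1.
Check: (5/103) = -1 by Zolotarev.

-1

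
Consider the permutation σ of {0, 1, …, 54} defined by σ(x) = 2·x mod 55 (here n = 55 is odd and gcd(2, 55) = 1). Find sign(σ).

+1

Start at x=14: 14 → 28 → 1 → 2 → 4 → 8 → 16 → … (one orbit).
5 cycles of lengths [20, 20, 10, 4, 1].
n − c = 55 − 5 = 50; sign = (−1)^50 = +1.
(2|55)_J = +1 (Zolotarev's lemma cross-check).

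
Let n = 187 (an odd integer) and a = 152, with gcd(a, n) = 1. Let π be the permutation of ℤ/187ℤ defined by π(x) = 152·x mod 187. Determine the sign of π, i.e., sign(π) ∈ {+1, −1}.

+1

Start at x=169: 169 → 69 → 16 → 1 → 152 → 103 → 135 → … (one orbit).
Decompose π into cycles: lengths [10, 10, 10, 10, 10, 10, 10, 10, 10, 10, 10, 10, 10, 10, 10, 10, 5, 5, 2, 2, 2, 2, 2, 2, 2, 2, 1] (27 cycles, including the fixed point 0).
Σ(ℓ_i−1) = 187−27 = 160; sign = (−1)^160 = +1.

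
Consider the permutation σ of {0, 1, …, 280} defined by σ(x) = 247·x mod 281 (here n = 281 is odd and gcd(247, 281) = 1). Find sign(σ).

Trace 28: π^k(28) = [28, 172, 53, 165, 10, 222, 39] for k=0..6.
Cycle type of π: 28×10 + 1; total 11 cycles.
With 11 cycles on 281 points, sign = (−1)^{281−11} = +1.

+1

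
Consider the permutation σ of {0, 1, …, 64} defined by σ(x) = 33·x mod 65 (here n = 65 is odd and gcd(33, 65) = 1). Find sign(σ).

Start at x=33: 33 → 49 → 57 → 61 → 63 → 64 → 32 → … (one orbit).
Decompose π into cycles: lengths [12, 12, 12, 12, 12, 4, 1] (7 cycles, including the fixed point 0).
n − c = 65 − 7 = 58; sign = (−1)^58 = +1.
Zolotarev: (33|65) = +1, matching the cycle-count sign.

+1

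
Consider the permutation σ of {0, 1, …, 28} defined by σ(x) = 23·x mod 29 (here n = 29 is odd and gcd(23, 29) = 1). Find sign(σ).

Start at x=16: 16 → 20 → 25 → 24 → 1 → 23 → 7 → 16 (one orbit).
Cycle lengths of π_23 on ℤ/29ℤ: [7, 7, 7, 7, 1]; 5 cycles in total.
sign(π) = (−1)^{n − #cycles} = (−1)^{29−5} = (−1)^24 = +1.
Check: (23/29) = +1 by Zolotarev.

+1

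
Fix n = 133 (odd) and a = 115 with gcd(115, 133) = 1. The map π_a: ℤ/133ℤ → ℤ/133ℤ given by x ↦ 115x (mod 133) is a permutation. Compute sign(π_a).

-1

Trace 115: π^k(115) = [115, 58, 20, 39, 96, 1] for k=0..5.
The orbit structure of x ↦ 115x mod 133: 38 orbits of sizes [6, 6, 6, 6, 6, 6, 6, 6, 6, 6, 6, 6, 6, 6, 6, 6, 6, 6, 6, 1, 1, 1, 1, 1, 1, 1, 1, 1, 1, 1, 1, 1, 1, 1, 1, 1, 1, 1].
n − c = 133 − 38 = 95; sign = (−1)^95 = -1.
(115|133)_J = -1 (Zolotarev's lemma cross-check).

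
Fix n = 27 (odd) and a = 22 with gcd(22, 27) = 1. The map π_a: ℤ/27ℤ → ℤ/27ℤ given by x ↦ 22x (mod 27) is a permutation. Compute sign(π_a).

+1

Start at x=19: 19 → 13 → 16 → 1 → 22 → 25 → 10 → … (one orbit).
Cycle type of π: 9×2 + 3×2 + 1×3; total 7 cycles.
n − c = 27 − 7 = 20; sign = (−1)^20 = +1.
(22|27)_J = +1 (Zolotarev's lemma cross-check).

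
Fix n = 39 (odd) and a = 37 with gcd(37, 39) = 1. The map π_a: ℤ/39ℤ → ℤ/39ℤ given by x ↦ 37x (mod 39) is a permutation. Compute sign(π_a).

Orbit of 16 under x↦37x: [16, 7, 25, 28, 22, 34, 10]… (length divides ord_39(37)).
6 cycles of lengths [12, 12, 12, 1, 1, 1].
n − c = 39 − 6 = 33; sign = (−1)^33 = -1.
Via Zolotarev, sign(π_{37}) = (37|39) = -1.

-1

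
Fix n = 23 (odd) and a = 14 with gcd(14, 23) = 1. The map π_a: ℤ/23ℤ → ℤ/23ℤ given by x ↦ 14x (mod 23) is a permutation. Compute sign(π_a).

-1

Trace 8: π^k(8) = [8, 20, 4, 10, 2, 5, 1] for k=0..6.
Decompose π into cycles: lengths [22, 1] (2 cycles, including the fixed point 0).
2 cycles on 23: each ℓ→(−1)^(ℓ−1), product (−1)^21 = -1.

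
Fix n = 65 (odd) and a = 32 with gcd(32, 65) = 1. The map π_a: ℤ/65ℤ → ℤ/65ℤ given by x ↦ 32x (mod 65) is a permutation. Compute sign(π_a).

+1

Start at x=57: 57 → 4 → 63 → 1 → 32 → 49 → 8 → … (one orbit).
π_32 has 7 disjoint cycles with lengths [12, 12, 12, 12, 12, 4, 1] on {0,…,64}.
n − c = 65 − 7 = 58; sign = (−1)^58 = +1.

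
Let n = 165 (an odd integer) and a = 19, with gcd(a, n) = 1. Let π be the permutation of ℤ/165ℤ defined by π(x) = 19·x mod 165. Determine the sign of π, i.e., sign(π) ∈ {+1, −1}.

-1

Orbit of 136 under x↦19x: [136, 109, 91, 79, 16, 139, 1]… (length divides ord_165(19)).
Cycle lengths of π_19 on ℤ/165ℤ: [10, 10, 10, 10, 10, 10, 10, 10, 10, 10, 10, 10, 10, 10, 10, 2, 2, 2, 2, 2, 2, 1, 1, 1]; 24 cycles in total.
165 − 24 = 141 transpositions; sign(π) = (−1)^141 = -1.
(19|165)_J = -1 (Zolotarev's lemma cross-check).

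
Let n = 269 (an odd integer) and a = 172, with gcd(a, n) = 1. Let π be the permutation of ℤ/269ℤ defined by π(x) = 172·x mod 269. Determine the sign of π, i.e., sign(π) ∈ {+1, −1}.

+1

Trace 52: π^k(52) = [52, 67, 226, 136, 258, 260, 66] for k=0..6.
π_172 has 5 disjoint cycles with lengths [67, 67, 67, 67, 1] on {0,…,268}.
n − c = 269 − 5 = 264; sign = (−1)^264 = +1.
The Jacobi symbol (172|269) = +1 (Zolotarev) agrees.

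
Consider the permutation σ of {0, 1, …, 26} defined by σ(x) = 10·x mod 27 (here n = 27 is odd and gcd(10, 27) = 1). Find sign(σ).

+1

Trace 19: π^k(19) = [19, 1, 10] for k=0..2.
Cycle lengths of π_10 on ℤ/27ℤ: [3, 3, 3, 3, 3, 3, 1, 1, 1, 1, 1, 1, 1, 1, 1]; 15 cycles in total.
15 cycles on 27: each ℓ→(−1)^(ℓ−1), product (−1)^12 = +1.
Zolotarev: (10|27) = +1, matching the cycle-count sign.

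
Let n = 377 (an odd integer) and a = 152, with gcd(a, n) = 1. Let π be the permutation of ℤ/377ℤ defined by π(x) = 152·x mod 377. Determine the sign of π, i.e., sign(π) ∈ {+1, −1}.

Trace 204: π^k(204) = [204, 94, 339, 256, 81, 248, 373] for k=0..6.
π_152 has 25 disjoint cycles with lengths [21, 21, 21, 21, 21, 21, 21, 21, 21, 21, 21, 21, 21, 21, 21, 21, 7, 7, 7, 7, 3, 3, 3, 3, 1] on {0,…,376}.
sign(π) = (−1)^{n − #cycles} = (−1)^{377−25} = (−1)^352 = +1.

+1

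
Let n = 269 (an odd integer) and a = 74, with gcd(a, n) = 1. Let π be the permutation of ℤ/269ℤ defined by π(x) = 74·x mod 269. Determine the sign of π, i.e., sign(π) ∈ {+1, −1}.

Orbit of 231 under x↦74x: [231, 147, 118, 124, 30, 68, 190]… (length divides ord_269(74)).
Cycle type of π: 268 + 1; total 2 cycles.
269 − 2 = 267 transpositions; sign(π) = (−1)^267 = -1.
(74|269)_J = -1 (Zolotarev's lemma cross-check).

-1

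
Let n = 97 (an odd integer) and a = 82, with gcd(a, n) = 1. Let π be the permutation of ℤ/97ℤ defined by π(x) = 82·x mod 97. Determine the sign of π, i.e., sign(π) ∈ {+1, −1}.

Orbit of 13 under x↦82x: [13, 96, 15, 66, 77, 9, 59]… (length divides ord_97(82)).
Cycle lengths of π_82 on ℤ/97ℤ: [96, 1]; 2 cycles in total.
n − c = 97 − 2 = 95; sign = (−1)^95 = -1.

-1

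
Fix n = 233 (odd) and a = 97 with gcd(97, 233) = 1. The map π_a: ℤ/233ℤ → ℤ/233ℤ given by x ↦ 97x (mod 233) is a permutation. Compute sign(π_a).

-1

Orbit of 97 under x↦97x: [97, 89, 12, 232, 136, 144, 221]… (length divides ord_233(97)).
The orbit structure of x ↦ 97x mod 233: 30 orbits of sizes [8, 8, 8, 8, 8, 8, 8, 8, 8, 8, 8, 8, 8, 8, 8, 8, 8, 8, 8, 8, 8, 8, 8, 8, 8, 8, 8, 8, 8, 1].
Σ(ℓ_i−1) = 233−30 = 203; sign = (−1)^203 = -1.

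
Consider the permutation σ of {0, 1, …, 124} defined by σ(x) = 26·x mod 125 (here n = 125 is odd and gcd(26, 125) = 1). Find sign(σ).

Orbit of 51 under x↦26x: [51, 76, 101, 1, 26]… (length divides ord_125(26)).
π_26 has 45 disjoint cycles with lengths [5, 5, 5, 5, 5, 5, 5, 5, 5, 5, 5, 5, 5, 5, 5, 5, 5, 5, 5, 5, 1, 1, 1, 1, 1, 1, 1, 1, 1, 1, 1, 1, 1, 1, 1, 1, 1, 1, 1, 1, 1, 1, 1, 1, 1] on {0,…,124}.
With 45 cycles on 125 points, sign = (−1)^{125−45} = +1.
Via Zolotarev, sign(π_{26}) = (26|125) = +1.

+1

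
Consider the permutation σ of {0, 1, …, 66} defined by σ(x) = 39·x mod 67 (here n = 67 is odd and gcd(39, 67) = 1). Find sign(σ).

+1

Start at x=23: 23 → 26 → 9 → 16 → 21 → 15 → 49 → … (one orbit).
π_39 has 3 disjoint cycles with lengths [33, 33, 1] on {0,…,66}.
sign(π) = (−1)^{n − #cycles} = (−1)^{67−3} = (−1)^64 = +1.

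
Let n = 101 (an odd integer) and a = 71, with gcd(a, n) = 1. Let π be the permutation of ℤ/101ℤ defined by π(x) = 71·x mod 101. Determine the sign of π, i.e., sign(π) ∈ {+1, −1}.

Trace 81: π^k(81) = [81, 95, 79, 54, 97, 19, 36] for k=0..6.
Decompose π into cycles: lengths [25, 25, 25, 25, 1] (5 cycles, including the fixed point 0).
5 cycles on 101: each ℓ→(−1)^(ℓ−1), product (−1)^96 = +1.

+1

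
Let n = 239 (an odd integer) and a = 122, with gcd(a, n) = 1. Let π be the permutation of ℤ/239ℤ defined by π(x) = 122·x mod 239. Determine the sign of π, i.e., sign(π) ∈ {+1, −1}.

Start at x=22: 22 → 55 → 18 → 45 → 232 → 102 → 16 → … (one orbit).
The orbit structure of x ↦ 122x mod 239: 3 orbits of sizes [119, 119, 1].
Σ(ℓ_i−1) = 239−3 = 236; sign = (−1)^236 = +1.
Check: (122/239) = +1 by Zolotarev.

+1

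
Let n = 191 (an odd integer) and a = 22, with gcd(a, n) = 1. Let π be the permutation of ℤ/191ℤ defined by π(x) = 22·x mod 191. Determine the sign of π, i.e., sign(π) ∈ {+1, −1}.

-1

Orbit of 21 under x↦22x: [21, 80, 41, 138, 171, 133, 61]… (length divides ord_191(22)).
The orbit structure of x ↦ 22x mod 191: 2 orbits of sizes [190, 1].
191 − 2 = 189 transpositions; sign(π) = (−1)^189 = -1.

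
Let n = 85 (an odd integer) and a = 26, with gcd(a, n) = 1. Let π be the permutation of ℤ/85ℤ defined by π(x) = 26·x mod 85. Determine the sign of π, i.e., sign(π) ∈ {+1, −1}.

Trace 1: π^k(1) = [1, 26, 81, 66, 16, 76, 21] for k=0..6.
15 cycles of lengths [8, 8, 8, 8, 8, 8, 8, 8, 8, 8, 1, 1, 1, 1, 1].
85 − 15 = 70 transpositions; sign(π) = (−1)^70 = +1.

+1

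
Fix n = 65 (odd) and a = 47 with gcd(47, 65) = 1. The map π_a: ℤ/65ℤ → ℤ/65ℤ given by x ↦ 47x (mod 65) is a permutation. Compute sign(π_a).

Start at x=1: 1 → 47 → 64 → 18 → 1 (one orbit).
Cycle lengths of π_47 on ℤ/65ℤ: [4, 4, 4, 4, 4, 4, 4, 4, 4, 4, 4, 4, 4, 4, 4, 4, 1]; 17 cycles in total.
With 17 cycles on 65 points, sign = (−1)^{65−17} = +1.
Via Zolotarev, sign(π_{47}) = (47|65) = +1.

+1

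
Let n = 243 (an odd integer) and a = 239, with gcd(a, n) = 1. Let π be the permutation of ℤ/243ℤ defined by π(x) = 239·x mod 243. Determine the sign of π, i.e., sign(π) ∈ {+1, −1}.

Trace 37: π^k(37) = [37, 95, 106, 62, 238, 20, 163] for k=0..6.
Cycle type of π: 162 + 54 + 18 + 6 + 2 + 1; total 6 cycles.
With 6 cycles on 243 points, sign = (−1)^{243−6} = -1.

-1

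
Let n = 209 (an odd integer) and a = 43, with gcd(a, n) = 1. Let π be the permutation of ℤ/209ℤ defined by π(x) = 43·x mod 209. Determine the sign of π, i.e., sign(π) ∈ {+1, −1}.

Start at x=142: 142 → 45 → 54 → 23 → 153 → 100 → 120 → … (one orbit).
Cycle lengths of π_43 on ℤ/209ℤ: [18, 18, 18, 18, 18, 18, 18, 18, 18, 18, 9, 9, 2, 2, 2, 2, 2, 1]; 18 cycles in total.
With 18 cycles on 209 points, sign = (−1)^{209−18} = -1.
Zolotarev: (43|209) = -1, matching the cycle-count sign.

-1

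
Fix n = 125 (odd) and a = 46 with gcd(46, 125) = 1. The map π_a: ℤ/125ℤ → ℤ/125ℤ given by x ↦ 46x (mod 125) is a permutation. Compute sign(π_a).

+1

Orbit of 96 under x↦46x: [96, 41, 11, 6, 26, 71, 16]… (length divides ord_125(46)).
13 cycles of lengths [25, 25, 25, 25, 5, 5, 5, 5, 1, 1, 1, 1, 1].
125 − 13 = 112 transpositions; sign(π) = (−1)^112 = +1.
The Jacobi symbol (46|125) = +1 (Zolotarev) agrees.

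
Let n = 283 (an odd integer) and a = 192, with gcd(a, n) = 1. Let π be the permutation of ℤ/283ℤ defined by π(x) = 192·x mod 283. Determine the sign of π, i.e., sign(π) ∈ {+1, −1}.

Trace 3: π^k(3) = [3, 10, 222, 174, 14, 141, 187] for k=0..6.
2 cycles of lengths [282, 1].
283 − 2 = 281 transpositions; sign(π) = (−1)^281 = -1.
Zolotarev: (192|283) = -1, matching the cycle-count sign.

-1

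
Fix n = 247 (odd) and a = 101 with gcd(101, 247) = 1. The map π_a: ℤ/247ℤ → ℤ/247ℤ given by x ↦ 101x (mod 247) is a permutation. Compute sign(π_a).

Orbit of 100 under x↦101x: [100, 220, 237, 225, 1, 101, 74]… (length divides ord_247(101)).
π_101 has 17 disjoint cycles with lengths [18, 18, 18, 18, 18, 18, 18, 18, 18, 18, 18, 18, 9, 9, 6, 6, 1] on {0,…,246}.
n − c = 247 − 17 = 230; sign = (−1)^230 = +1.
Zolotarev: (101|247) = +1, matching the cycle-count sign.

+1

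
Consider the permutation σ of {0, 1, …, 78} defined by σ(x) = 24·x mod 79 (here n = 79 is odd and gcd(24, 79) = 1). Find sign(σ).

Trace 56: π^k(56) = [56, 1, 24, 23, 78, 55] for k=0..5.
The orbit structure of x ↦ 24x mod 79: 14 orbits of sizes [6, 6, 6, 6, 6, 6, 6, 6, 6, 6, 6, 6, 6, 1].
79 − 14 = 65 transpositions; sign(π) = (−1)^65 = -1.
The Jacobi symbol (24|79) = -1 (Zolotarev) agrees.

-1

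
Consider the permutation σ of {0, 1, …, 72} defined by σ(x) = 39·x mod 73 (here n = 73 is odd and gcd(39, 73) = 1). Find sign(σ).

-1

Start at x=7: 7 → 54 → 62 → 9 → 59 → 38 → 22 → … (one orbit).
Cycle type of π: 72 + 1; total 2 cycles.
73 − 2 = 71 transpositions; sign(π) = (−1)^71 = -1.
The Jacobi symbol (39|73) = -1 (Zolotarev) agrees.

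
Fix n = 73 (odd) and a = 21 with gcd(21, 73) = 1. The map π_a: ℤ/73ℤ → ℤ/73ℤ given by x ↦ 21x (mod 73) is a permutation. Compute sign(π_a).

Start at x=3: 3 → 63 → 9 → 43 → 27 → 56 → 8 → … (one orbit).
π_21 has 4 disjoint cycles with lengths [24, 24, 24, 1] on {0,…,72}.
73 − 4 = 69 transpositions; sign(π) = (−1)^69 = -1.
Check: (21/73) = -1 by Zolotarev.

-1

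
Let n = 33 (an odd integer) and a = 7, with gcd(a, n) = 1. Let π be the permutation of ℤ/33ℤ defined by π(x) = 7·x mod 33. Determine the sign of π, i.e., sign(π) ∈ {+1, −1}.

-1

Start at x=10: 10 → 4 → 28 → 31 → 19 → 1 → 7 → … (one orbit).
6 cycles of lengths [10, 10, 10, 1, 1, 1].
With 6 cycles on 33 points, sign = (−1)^{33−6} = -1.
Zolotarev: (7|33) = -1, matching the cycle-count sign.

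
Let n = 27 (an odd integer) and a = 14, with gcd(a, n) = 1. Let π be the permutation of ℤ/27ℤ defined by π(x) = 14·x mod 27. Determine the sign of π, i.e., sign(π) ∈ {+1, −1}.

Start at x=17: 17 → 22 → 11 → 19 → 23 → 25 → 26 → … (one orbit).
Decompose π into cycles: lengths [18, 6, 2, 1] (4 cycles, including the fixed point 0).
Σ(ℓ_i−1) = 27−4 = 23; sign = (−1)^23 = -1.

-1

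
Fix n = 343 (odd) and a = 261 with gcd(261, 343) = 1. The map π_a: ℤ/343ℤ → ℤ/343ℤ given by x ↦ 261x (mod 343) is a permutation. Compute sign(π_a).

Orbit of 186 under x↦261x: [186, 183, 86, 151, 309, 44, 165]… (length divides ord_343(261)).
Cycle lengths of π_261 on ℤ/343ℤ: [147, 147, 21, 21, 3, 3, 1]; 7 cycles in total.
Σ(ℓ_i−1) = 343−7 = 336; sign = (−1)^336 = +1.
(261|343)_J = +1 (Zolotarev's lemma cross-check).

+1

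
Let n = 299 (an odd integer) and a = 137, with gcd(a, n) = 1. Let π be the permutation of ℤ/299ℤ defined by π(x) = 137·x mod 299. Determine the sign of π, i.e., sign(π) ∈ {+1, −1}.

+1

Orbit of 206 under x↦137x: [206, 116, 45, 185, 229, 277, 275]… (length divides ord_299(137)).
Decompose π into cycles: lengths [12, 12, 12, 12, 12, 12, 12, 12, 12, 12, 12, 12, 12, 12, 12, 12, 12, 12, 12, 12, 12, 12, 12, 2, 2, 2, 2, 2, 2, 2, 2, 2, 2, 2, 1] (35 cycles, including the fixed point 0).
sign(π) = (−1)^{n − #cycles} = (−1)^{299−35} = (−1)^264 = +1.
The Jacobi symbol (137|299) = +1 (Zolotarev) agrees.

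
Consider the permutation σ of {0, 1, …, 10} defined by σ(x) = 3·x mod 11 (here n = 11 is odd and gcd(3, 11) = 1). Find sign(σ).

+1

Start at x=5: 5 → 4 → 1 → 3 → 9 → 5 (one orbit).
The orbit structure of x ↦ 3x mod 11: 3 orbits of sizes [5, 5, 1].
With 3 cycles on 11 points, sign = (−1)^{11−3} = +1.
The Jacobi symbol (3|11) = +1 (Zolotarev) agrees.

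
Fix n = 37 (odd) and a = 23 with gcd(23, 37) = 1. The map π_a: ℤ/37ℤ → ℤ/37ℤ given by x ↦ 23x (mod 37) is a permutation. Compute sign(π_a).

Start at x=31: 31 → 10 → 8 → 36 → 14 → 26 → 6 → … (one orbit).
Decompose π into cycles: lengths [12, 12, 12, 1] (4 cycles, including the fixed point 0).
Σ(ℓ_i−1) = 37−4 = 33; sign = (−1)^33 = -1.
Zolotarev: (23|37) = -1, matching the cycle-count sign.

-1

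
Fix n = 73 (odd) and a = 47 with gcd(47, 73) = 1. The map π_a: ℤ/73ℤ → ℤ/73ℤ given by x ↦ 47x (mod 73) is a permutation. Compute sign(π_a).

-1

Start at x=5: 5 → 16 → 22 → 12 → 53 → 9 → 58 → … (one orbit).
2 cycles of lengths [72, 1].
With 2 cycles on 73 points, sign = (−1)^{73−2} = -1.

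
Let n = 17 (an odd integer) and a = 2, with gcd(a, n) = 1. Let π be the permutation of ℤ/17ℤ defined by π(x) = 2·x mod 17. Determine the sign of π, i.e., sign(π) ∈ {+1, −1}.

+1

Orbit of 9 under x↦2x: [9, 1, 2, 4, 8, 16, 15]… (length divides ord_17(2)).
π_2 has 3 disjoint cycles with lengths [8, 8, 1] on {0,…,16}.
n − c = 17 − 3 = 14; sign = (−1)^14 = +1.
Via Zolotarev, sign(π_{2}) = (2|17) = +1.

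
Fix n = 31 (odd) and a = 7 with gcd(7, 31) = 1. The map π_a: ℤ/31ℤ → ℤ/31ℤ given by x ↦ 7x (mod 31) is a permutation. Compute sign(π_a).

+1

Orbit of 2 under x↦7x: [2, 14, 5, 4, 28, 10, 8]… (length divides ord_31(7)).
π_7 has 3 disjoint cycles with lengths [15, 15, 1] on {0,…,30}.
With 3 cycles on 31 points, sign = (−1)^{31−3} = +1.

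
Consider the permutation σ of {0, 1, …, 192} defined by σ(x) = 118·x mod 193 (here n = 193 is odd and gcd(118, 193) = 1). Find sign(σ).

+1

Start at x=124: 124 → 157 → 191 → 150 → 137 → 147 → 169 → … (one orbit).
3 cycles of lengths [96, 96, 1].
n − c = 193 − 3 = 190; sign = (−1)^190 = +1.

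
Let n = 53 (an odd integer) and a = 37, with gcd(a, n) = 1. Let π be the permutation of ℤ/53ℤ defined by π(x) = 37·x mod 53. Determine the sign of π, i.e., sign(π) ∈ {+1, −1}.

Orbit of 13 under x↦37x: [13, 4, 42, 17, 46, 6, 10]… (length divides ord_53(37)).
Decompose π into cycles: lengths [26, 26, 1] (3 cycles, including the fixed point 0).
sign(π) = (−1)^{n − #cycles} = (−1)^{53−3} = (−1)^50 = +1.

+1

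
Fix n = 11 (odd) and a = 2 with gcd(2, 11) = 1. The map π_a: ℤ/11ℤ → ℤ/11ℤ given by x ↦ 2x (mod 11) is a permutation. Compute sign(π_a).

-1

Trace 10: π^k(10) = [10, 9, 7, 3, 6, 1, 2] for k=0..6.
Cycle type of π: 10 + 1; total 2 cycles.
11 − 2 = 9 transpositions; sign(π) = (−1)^9 = -1.
Via Zolotarev, sign(π_{2}) = (2|11) = -1.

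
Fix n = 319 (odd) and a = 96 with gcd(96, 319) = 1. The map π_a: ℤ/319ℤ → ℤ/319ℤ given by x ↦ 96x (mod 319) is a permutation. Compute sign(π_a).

Orbit of 262 under x↦96x: [262, 270, 81, 120, 36, 266, 16]… (length divides ord_319(96)).
8 cycles of lengths [70, 70, 70, 70, 14, 14, 10, 1].
319 − 8 = 311 transpositions; sign(π) = (−1)^311 = -1.
(96|319)_J = -1 (Zolotarev's lemma cross-check).

-1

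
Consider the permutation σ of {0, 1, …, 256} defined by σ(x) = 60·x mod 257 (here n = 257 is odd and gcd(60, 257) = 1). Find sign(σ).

+1

Trace 17: π^k(17) = [17, 249, 34, 241, 68, 225, 136] for k=0..6.
π_60 has 9 disjoint cycles with lengths [32, 32, 32, 32, 32, 32, 32, 32, 1] on {0,…,256}.
n − c = 257 − 9 = 248; sign = (−1)^248 = +1.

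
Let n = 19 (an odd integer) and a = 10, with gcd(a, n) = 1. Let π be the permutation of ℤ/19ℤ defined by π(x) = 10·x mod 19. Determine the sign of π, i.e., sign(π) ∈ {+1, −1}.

-1

Orbit of 5 under x↦10x: [5, 12, 6, 3, 11, 15, 17]… (length divides ord_19(10)).
Cycle lengths of π_10 on ℤ/19ℤ: [18, 1]; 2 cycles in total.
19 − 2 = 17 transpositions; sign(π) = (−1)^17 = -1.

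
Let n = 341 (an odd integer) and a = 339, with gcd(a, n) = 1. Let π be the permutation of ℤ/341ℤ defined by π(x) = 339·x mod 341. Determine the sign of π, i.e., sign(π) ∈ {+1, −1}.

Orbit of 333 under x↦339x: [333, 16, 309, 64, 213, 256, 170]… (length divides ord_341(339)).
Decompose π into cycles: lengths [10, 10, 10, 10, 10, 10, 10, 10, 10, 10, 10, 10, 10, 10, 10, 10, 10, 10, 10, 10, 10, 10, 10, 10, 10, 10, 10, 10, 10, 10, 10, 10, 10, 5, 5, 1] (36 cycles, including the fixed point 0).
36 cycles on 341: each ℓ→(−1)^(ℓ−1), product (−1)^305 = -1.

-1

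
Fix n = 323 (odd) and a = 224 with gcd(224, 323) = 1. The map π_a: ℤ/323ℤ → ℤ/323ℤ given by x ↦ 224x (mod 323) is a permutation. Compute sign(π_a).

+1

Orbit of 37 under x↦224x: [37, 213, 231, 64, 124, 321, 198]… (length divides ord_323(224)).
5 cycles of lengths [144, 144, 18, 16, 1].
With 5 cycles on 323 points, sign = (−1)^{323−5} = +1.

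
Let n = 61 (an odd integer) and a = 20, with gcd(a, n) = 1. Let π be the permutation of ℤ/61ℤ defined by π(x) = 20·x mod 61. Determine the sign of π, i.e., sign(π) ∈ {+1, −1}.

Orbit of 58 under x↦20x: [58, 1, 20, 34, 9]… (length divides ord_61(20)).
13 cycles of lengths [5, 5, 5, 5, 5, 5, 5, 5, 5, 5, 5, 5, 1].
61 − 13 = 48 transpositions; sign(π) = (−1)^48 = +1.
Zolotarev: (20|61) = +1, matching the cycle-count sign.

+1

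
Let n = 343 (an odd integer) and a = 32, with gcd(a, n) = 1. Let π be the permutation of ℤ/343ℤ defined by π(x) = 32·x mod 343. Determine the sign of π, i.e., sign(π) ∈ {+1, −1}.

+1

Trace 228: π^k(228) = [228, 93, 232, 221, 212, 267, 312] for k=0..6.
π_32 has 7 disjoint cycles with lengths [147, 147, 21, 21, 3, 3, 1] on {0,…,342}.
sign(π) = (−1)^{n − #cycles} = (−1)^{343−7} = (−1)^336 = +1.
(32|343)_J = +1 (Zolotarev's lemma cross-check).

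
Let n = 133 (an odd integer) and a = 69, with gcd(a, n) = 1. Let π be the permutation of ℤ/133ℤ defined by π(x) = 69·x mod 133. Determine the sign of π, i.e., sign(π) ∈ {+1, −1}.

Start at x=27: 27 → 1 → 69 → 106 → 132 → 64 → 27 (one orbit).
The orbit structure of x ↦ 69x mod 133: 25 orbits of sizes [6, 6, 6, 6, 6, 6, 6, 6, 6, 6, 6, 6, 6, 6, 6, 6, 6, 6, 6, 6, 6, 2, 2, 2, 1].
With 25 cycles on 133 points, sign = (−1)^{133−25} = +1.
Via Zolotarev, sign(π_{69}) = (69|133) = +1.

+1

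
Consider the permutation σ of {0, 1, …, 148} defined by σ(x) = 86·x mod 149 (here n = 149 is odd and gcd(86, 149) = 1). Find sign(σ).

Start at x=53: 53 → 88 → 118 → 16 → 35 → 30 → 47 → … (one orbit).
The orbit structure of x ↦ 86x mod 149: 3 orbits of sizes [74, 74, 1].
n − c = 149 − 3 = 146; sign = (−1)^146 = +1.

+1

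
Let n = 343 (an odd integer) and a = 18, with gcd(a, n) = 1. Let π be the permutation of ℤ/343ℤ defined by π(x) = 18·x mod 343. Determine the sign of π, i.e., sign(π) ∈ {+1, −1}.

+1

Orbit of 18 under x↦18x: [18, 324, 1]… (length divides ord_343(18)).
π_18 has 115 disjoint cycles with lengths [3, 3, 3, 3, 3, 3, 3, 3, 3, 3, 3, 3, 3, 3, 3, 3, 3, 3, 3, 3, 3, 3, 3, 3, 3, 3, 3, 3, 3, 3, 3, 3, 3, 3, 3, 3, 3, 3, 3, 3, 3, 3, 3, 3, 3, 3, 3, 3, 3, 3, 3, 3, 3, 3, 3, 3, 3, 3, 3, 3, 3, 3, 3, 3, 3, 3, 3, 3, 3, 3, 3, 3, 3, 3, 3, 3, 3, 3, 3, 3, 3, 3, 3, 3, 3, 3, 3, 3, 3, 3, 3, 3, 3, 3, 3, 3, 3, 3, 3, 3, 3, 3, 3, 3, 3, 3, 3, 3, 3, 3, 3, 3, 3, 3, 1] on {0,…,342}.
With 115 cycles on 343 points, sign = (−1)^{343−115} = +1.
The Jacobi symbol (18|343) = +1 (Zolotarev) agrees.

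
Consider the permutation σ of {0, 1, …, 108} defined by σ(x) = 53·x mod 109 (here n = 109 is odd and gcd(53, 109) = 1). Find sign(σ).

-1

Orbit of 97 under x↦53x: [97, 18, 82, 95, 21, 23, 20]… (length divides ord_109(53)).
Cycle lengths of π_53 on ℤ/109ℤ: [108, 1]; 2 cycles in total.
Σ(ℓ_i−1) = 109−2 = 107; sign = (−1)^107 = -1.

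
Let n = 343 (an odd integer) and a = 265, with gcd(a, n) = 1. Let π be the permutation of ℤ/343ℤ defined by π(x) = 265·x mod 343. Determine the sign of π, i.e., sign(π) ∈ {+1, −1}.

-1

Trace 155: π^k(155) = [155, 258, 113, 104, 120, 244, 176] for k=0..6.
Cycle lengths of π_265 on ℤ/343ℤ: [98, 98, 98, 14, 14, 14, 2, 2, 2, 1]; 10 cycles in total.
343 − 10 = 333 transpositions; sign(π) = (−1)^333 = -1.
Check: (265/343) = -1 by Zolotarev.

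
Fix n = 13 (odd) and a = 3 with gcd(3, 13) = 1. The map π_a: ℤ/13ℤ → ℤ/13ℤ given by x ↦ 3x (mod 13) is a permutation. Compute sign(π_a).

+1

Trace 1: π^k(1) = [1, 3, 9] for k=0..2.
The orbit structure of x ↦ 3x mod 13: 5 orbits of sizes [3, 3, 3, 3, 1].
5 cycles on 13: each ℓ→(−1)^(ℓ−1), product (−1)^8 = +1.
Via Zolotarev, sign(π_{3}) = (3|13) = +1.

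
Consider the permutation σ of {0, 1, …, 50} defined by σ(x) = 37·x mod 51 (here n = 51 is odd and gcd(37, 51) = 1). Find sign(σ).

-1

Orbit of 13 under x↦37x: [13, 22, 49, 28, 16, 31, 25]… (length divides ord_51(37)).
π_37 has 6 disjoint cycles with lengths [16, 16, 16, 1, 1, 1] on {0,…,50}.
6 cycles on 51: each ℓ→(−1)^(ℓ−1), product (−1)^45 = -1.
Zolotarev: (37|51) = -1, matching the cycle-count sign.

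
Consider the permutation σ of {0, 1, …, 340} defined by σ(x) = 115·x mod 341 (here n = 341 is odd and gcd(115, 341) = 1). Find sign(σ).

Trace 235: π^k(235) = [235, 86, 1, 115, 267, 15, 20] for k=0..6.
Cycle lengths of π_115 on ℤ/341ℤ: [30, 30, 30, 30, 30, 30, 30, 30, 30, 30, 30, 5, 5, 1]; 14 cycles in total.
341 − 14 = 327 transpositions; sign(π) = (−1)^327 = -1.
Check: (115/341) = -1 by Zolotarev.

-1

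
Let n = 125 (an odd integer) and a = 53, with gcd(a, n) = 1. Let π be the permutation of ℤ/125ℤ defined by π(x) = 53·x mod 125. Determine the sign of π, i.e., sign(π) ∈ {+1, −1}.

-1

Start at x=34: 34 → 52 → 6 → 68 → 104 → 12 → 11 → … (one orbit).
Decompose π into cycles: lengths [100, 20, 4, 1] (4 cycles, including the fixed point 0).
4 cycles on 125: each ℓ→(−1)^(ℓ−1), product (−1)^121 = -1.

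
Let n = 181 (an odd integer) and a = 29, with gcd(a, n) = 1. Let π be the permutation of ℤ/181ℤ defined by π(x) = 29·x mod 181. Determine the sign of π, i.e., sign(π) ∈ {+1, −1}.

+1

Trace 29: π^k(29) = [29, 117, 135, 114, 48, 125, 5] for k=0..6.
13 cycles of lengths [15, 15, 15, 15, 15, 15, 15, 15, 15, 15, 15, 15, 1].
With 13 cycles on 181 points, sign = (−1)^{181−13} = +1.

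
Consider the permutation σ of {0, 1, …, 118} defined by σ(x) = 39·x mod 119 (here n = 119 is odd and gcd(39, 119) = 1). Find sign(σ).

-1

Start at x=116: 116 → 2 → 78 → 67 → 114 → 43 → 11 → … (one orbit).
Cycle type of π: 48×2 + 16 + 3×2 + 1; total 6 cycles.
n − c = 119 − 6 = 113; sign = (−1)^113 = -1.
Check: (39/119) = -1 by Zolotarev.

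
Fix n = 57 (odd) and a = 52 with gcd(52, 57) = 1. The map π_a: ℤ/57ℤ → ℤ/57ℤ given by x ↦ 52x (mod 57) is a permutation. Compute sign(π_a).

-1

Trace 34: π^k(34) = [34, 1, 52, 25, 46, 55, 10] for k=0..6.
Cycle lengths of π_52 on ℤ/57ℤ: [18, 18, 18, 1, 1, 1]; 6 cycles in total.
n − c = 57 − 6 = 51; sign = (−1)^51 = -1.
Check: (52/57) = -1 by Zolotarev.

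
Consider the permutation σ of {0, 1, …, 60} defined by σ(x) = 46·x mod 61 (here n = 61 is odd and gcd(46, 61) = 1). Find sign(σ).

+1

Trace 58: π^k(58) = [58, 45, 57, 60, 15, 19, 20] for k=0..6.
Cycle type of π: 30×2 + 1; total 3 cycles.
With 3 cycles on 61 points, sign = (−1)^{61−3} = +1.
The Jacobi symbol (46|61) = +1 (Zolotarev) agrees.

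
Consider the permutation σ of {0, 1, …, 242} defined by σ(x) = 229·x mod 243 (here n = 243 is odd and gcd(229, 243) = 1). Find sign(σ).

+1

Start at x=46: 46 → 85 → 25 → 136 → 40 → 169 → 64 → … (one orbit).
11 cycles of lengths [81, 81, 27, 27, 9, 9, 3, 3, 1, 1, 1].
With 11 cycles on 243 points, sign = (−1)^{243−11} = +1.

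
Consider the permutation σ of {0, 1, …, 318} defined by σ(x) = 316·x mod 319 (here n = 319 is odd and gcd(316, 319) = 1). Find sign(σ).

Orbit of 105 under x↦316x: [105, 4, 307, 36, 211, 5, 304]… (length divides ord_319(316)).
5 cycles of lengths [140, 140, 28, 10, 1].
319 − 5 = 314 transpositions; sign(π) = (−1)^314 = +1.
Check: (316/319) = +1 by Zolotarev.

+1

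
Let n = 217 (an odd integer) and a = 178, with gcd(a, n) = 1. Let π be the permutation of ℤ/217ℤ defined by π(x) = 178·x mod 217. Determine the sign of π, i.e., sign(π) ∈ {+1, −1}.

+1

Orbit of 2 under x↦178x: [2, 139, 4, 61, 8, 122, 16]… (length divides ord_217(178)).
π_178 has 11 disjoint cycles with lengths [30, 30, 30, 30, 30, 30, 10, 10, 10, 6, 1] on {0,…,216}.
11 cycles on 217: each ℓ→(−1)^(ℓ−1), product (−1)^206 = +1.
Via Zolotarev, sign(π_{178}) = (178|217) = +1.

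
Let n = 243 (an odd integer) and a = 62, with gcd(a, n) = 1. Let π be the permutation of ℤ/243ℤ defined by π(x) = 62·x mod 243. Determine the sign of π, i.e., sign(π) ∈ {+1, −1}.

Orbit of 161 under x↦62x: [161, 19, 206, 136, 170, 91, 53]… (length divides ord_243(62)).
Decompose π into cycles: lengths [54, 54, 54, 18, 18, 18, 6, 6, 6, 2, 2, 2, 2, 1] (14 cycles, including the fixed point 0).
14 cycles on 243: each ℓ→(−1)^(ℓ−1), product (−1)^229 = -1.

-1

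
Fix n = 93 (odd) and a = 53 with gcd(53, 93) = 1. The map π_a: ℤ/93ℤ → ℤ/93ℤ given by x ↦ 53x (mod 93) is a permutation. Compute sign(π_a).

Start at x=10: 10 → 65 → 4 → 26 → 76 → 29 → 49 → … (one orbit).
5 cycles of lengths [30, 30, 30, 2, 1].
With 5 cycles on 93 points, sign = (−1)^{93−5} = +1.

+1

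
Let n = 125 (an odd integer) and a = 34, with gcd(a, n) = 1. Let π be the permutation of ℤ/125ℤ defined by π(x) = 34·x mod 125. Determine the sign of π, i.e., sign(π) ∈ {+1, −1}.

+1

Start at x=119: 119 → 46 → 64 → 51 → 109 → 81 → 4 → … (one orbit).
Decompose π into cycles: lengths [50, 50, 10, 10, 2, 2, 1] (7 cycles, including the fixed point 0).
n − c = 125 − 7 = 118; sign = (−1)^118 = +1.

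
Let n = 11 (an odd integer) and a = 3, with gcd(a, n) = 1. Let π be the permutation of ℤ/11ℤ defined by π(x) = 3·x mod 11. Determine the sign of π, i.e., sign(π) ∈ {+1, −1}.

+1

Orbit of 3 under x↦3x: [3, 9, 5, 4, 1]… (length divides ord_11(3)).
π_3 has 3 disjoint cycles with lengths [5, 5, 1] on {0,…,10}.
Σ(ℓ_i−1) = 11−3 = 8; sign = (−1)^8 = +1.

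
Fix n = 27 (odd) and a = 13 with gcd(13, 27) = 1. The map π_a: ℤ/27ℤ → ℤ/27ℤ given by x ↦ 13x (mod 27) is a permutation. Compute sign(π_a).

+1

Orbit of 19 under x↦13x: [19, 4, 25, 1, 13, 7, 10]… (length divides ord_27(13)).
Decompose π into cycles: lengths [9, 9, 3, 3, 1, 1, 1] (7 cycles, including the fixed point 0).
With 7 cycles on 27 points, sign = (−1)^{27−7} = +1.
Via Zolotarev, sign(π_{13}) = (13|27) = +1.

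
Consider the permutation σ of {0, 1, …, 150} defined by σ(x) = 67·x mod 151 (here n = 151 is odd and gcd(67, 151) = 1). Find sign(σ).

-1

Start at x=19: 19 → 65 → 127 → 53 → 78 → 92 → 124 → … (one orbit).
Cycle lengths of π_67 on ℤ/151ℤ: [50, 50, 50, 1]; 4 cycles in total.
With 4 cycles on 151 points, sign = (−1)^{151−4} = -1.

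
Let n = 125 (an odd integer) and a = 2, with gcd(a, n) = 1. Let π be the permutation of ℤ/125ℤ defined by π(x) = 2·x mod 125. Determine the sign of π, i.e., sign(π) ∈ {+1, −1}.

Start at x=62: 62 → 124 → 123 → 121 → 117 → 109 → 93 → … (one orbit).
Decompose π into cycles: lengths [100, 20, 4, 1] (4 cycles, including the fixed point 0).
Σ(ℓ_i−1) = 125−4 = 121; sign = (−1)^121 = -1.
The Jacobi symbol (2|125) = -1 (Zolotarev) agrees.

-1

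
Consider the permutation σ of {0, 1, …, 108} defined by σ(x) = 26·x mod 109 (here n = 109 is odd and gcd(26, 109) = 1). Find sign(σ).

+1

Orbit of 75 under x↦26x: [75, 97, 15, 63, 3, 78, 66]… (length divides ord_109(26)).
The orbit structure of x ↦ 26x mod 109: 5 orbits of sizes [27, 27, 27, 27, 1].
With 5 cycles on 109 points, sign = (−1)^{109−5} = +1.
Zolotarev: (26|109) = +1, matching the cycle-count sign.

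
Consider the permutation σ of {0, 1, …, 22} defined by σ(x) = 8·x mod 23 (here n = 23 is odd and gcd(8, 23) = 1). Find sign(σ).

+1

Orbit of 1 under x↦8x: [1, 8, 18, 6, 2, 16, 13]… (length divides ord_23(8)).
3 cycles of lengths [11, 11, 1].
3 cycles on 23: each ℓ→(−1)^(ℓ−1), product (−1)^20 = +1.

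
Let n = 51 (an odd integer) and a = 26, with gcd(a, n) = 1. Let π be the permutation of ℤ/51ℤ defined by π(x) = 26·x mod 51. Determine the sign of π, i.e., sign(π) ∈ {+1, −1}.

Orbit of 4 under x↦26x: [4, 2, 1, 26, 13, 32, 16]… (length divides ord_51(26)).
Cycle type of π: 8×6 + 2 + 1; total 8 cycles.
8 cycles on 51: each ℓ→(−1)^(ℓ−1), product (−1)^43 = -1.
Zolotarev: (26|51) = -1, matching the cycle-count sign.

-1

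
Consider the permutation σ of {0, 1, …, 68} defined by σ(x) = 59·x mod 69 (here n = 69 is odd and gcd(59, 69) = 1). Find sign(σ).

-1

Orbit of 41 under x↦59x: [41, 4, 29, 55, 2, 49, 62]… (length divides ord_69(59)).
π_59 has 6 disjoint cycles with lengths [22, 22, 11, 11, 2, 1] on {0,…,68}.
6 cycles on 69: each ℓ→(−1)^(ℓ−1), product (−1)^63 = -1.
The Jacobi symbol (59|69) = -1 (Zolotarev) agrees.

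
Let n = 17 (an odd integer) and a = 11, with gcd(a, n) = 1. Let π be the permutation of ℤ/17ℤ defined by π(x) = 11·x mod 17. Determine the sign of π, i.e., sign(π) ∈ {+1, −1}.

Trace 13: π^k(13) = [13, 7, 9, 14, 1, 11, 2] for k=0..6.
Decompose π into cycles: lengths [16, 1] (2 cycles, including the fixed point 0).
sign(π) = (−1)^{n − #cycles} = (−1)^{17−2} = (−1)^15 = -1.

-1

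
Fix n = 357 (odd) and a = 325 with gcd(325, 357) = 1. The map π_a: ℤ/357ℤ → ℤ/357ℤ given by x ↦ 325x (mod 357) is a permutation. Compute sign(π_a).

Trace 304: π^k(304) = [304, 268, 349, 256, 19, 106, 178] for k=0..6.
Cycle lengths of π_325 on ℤ/357ℤ: [24, 24, 24, 24, 24, 24, 24, 24, 24, 24, 24, 24, 8, 8, 8, 8, 8, 8, 6, 6, 6, 1, 1, 1]; 24 cycles in total.
n − c = 357 − 24 = 333; sign = (−1)^333 = -1.
Via Zolotarev, sign(π_{325}) = (325|357) = -1.

-1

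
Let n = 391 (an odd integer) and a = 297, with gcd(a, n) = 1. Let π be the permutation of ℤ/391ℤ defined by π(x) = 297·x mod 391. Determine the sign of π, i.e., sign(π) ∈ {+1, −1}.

-1

Start at x=140: 140 → 134 → 307 → 76 → 285 → 189 → 220 → … (one orbit).
Cycle lengths of π_297 on ℤ/391ℤ: [88, 88, 88, 88, 22, 8, 8, 1]; 8 cycles in total.
8 cycles on 391: each ℓ→(−1)^(ℓ−1), product (−1)^383 = -1.
Check: (297/391) = -1 by Zolotarev.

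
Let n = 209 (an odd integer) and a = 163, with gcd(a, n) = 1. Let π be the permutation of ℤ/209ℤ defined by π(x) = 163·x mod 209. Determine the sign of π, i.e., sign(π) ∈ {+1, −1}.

+1

Orbit of 115 under x↦163x: [115, 144, 64, 191, 201, 159, 1]… (length divides ord_209(163)).
Cycle lengths of π_163 on ℤ/209ℤ: [15, 15, 15, 15, 15, 15, 15, 15, 15, 15, 15, 15, 5, 5, 3, 3, 3, 3, 3, 3, 1]; 21 cycles in total.
sign(π) = (−1)^{n − #cycles} = (−1)^{209−21} = (−1)^188 = +1.
Via Zolotarev, sign(π_{163}) = (163|209) = +1.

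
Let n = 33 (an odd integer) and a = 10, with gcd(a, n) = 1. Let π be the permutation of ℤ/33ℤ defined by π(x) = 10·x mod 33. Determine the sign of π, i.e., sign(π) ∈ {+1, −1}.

Start at x=10: 10 → 1 → 10 (one orbit).
Cycle lengths of π_10 on ℤ/33ℤ: [2, 2, 2, 2, 2, 2, 2, 2, 2, 2, 2, 2, 2, 2, 2, 1, 1, 1]; 18 cycles in total.
n − c = 33 − 18 = 15; sign = (−1)^15 = -1.
The Jacobi symbol (10|33) = -1 (Zolotarev) agrees.

-1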